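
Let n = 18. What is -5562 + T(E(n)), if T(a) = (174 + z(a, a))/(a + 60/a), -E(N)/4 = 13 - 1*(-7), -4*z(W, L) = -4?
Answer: -1797226/323 ≈ -5564.2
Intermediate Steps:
z(W, L) = 1 (z(W, L) = -1/4*(-4) = 1)
E(N) = -80 (E(N) = -4*(13 - 1*(-7)) = -4*(13 + 7) = -4*20 = -80)
T(a) = 175/(a + 60/a) (T(a) = (174 + 1)/(a + 60/a) = 175/(a + 60/a))
-5562 + T(E(n)) = -5562 + 175*(-80)/(60 + (-80)**2) = -5562 + 175*(-80)/(60 + 6400) = -5562 + 175*(-80)/6460 = -5562 + 175*(-80)*(1/6460) = -5562 - 700/323 = -1797226/323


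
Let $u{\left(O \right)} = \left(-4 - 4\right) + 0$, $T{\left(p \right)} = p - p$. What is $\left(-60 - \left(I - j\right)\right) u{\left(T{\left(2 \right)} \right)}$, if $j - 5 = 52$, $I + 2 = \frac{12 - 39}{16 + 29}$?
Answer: $\frac{16}{5} \approx 3.2$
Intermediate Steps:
$I = - \frac{13}{5}$ ($I = -2 + \frac{12 - 39}{16 + 29} = -2 - \frac{27}{45} = -2 - \frac{3}{5} = - \frac{13}{5} \approx -2.6$)
$j = 57$ ($j = 5 + 52 = 57$)
$T{\left(p \right)} = 0$
$u{\left(O \right)} = -8$ ($u{\left(O \right)} = -8 + 0 = -8$)
$\left(-60 - \left(I - j\right)\right) u{\left(T{\left(2 \right)} \right)} = \left(-60 + \left(57 - - \frac{13}{5}\right)\right) \left(-8\right) = \left(-60 + \left(57 + \frac{13}{5}\right)\right) \left(-8\right) = \left(-60 + \frac{298}{5}\right) \left(-8\right) = \left(- \frac{2}{5}\right) \left(-8\right) = \frac{16}{5}$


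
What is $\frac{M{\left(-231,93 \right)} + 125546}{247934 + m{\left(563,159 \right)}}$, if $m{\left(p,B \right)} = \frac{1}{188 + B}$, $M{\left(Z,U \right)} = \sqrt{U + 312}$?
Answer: $\frac{43564462}{86033099} + \frac{3123 \sqrt{5}}{86033099} \approx 0.50645$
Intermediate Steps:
$M{\left(Z,U \right)} = \sqrt{312 + U}$
$\frac{M{\left(-231,93 \right)} + 125546}{247934 + m{\left(563,159 \right)}} = \frac{\sqrt{312 + 93} + 125546}{247934 + \frac{1}{188 + 159}} = \frac{\sqrt{405} + 125546}{247934 + \frac{1}{347}} = \frac{9 \sqrt{5} + 125546}{247934 + \frac{1}{347}} = \frac{125546 + 9 \sqrt{5}}{\frac{86033099}{347}} = \left(125546 + 9 \sqrt{5}\right) \frac{347}{86033099} = \frac{43564462}{86033099} + \frac{3123 \sqrt{5}}{86033099}$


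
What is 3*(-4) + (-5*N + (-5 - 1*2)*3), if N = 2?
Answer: -43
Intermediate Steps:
3*(-4) + (-5*N + (-5 - 1*2)*3) = 3*(-4) + (-5*2 + (-5 - 1*2)*3) = -12 + (-10 + (-5 - 2)*3) = -12 + (-10 - 7*3) = -12 + (-10 - 21) = -12 - 31 = -43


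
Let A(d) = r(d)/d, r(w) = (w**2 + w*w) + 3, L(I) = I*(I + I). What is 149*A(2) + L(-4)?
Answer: 1703/2 ≈ 851.50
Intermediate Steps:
L(I) = 2*I**2 (L(I) = I*(2*I) = 2*I**2)
r(w) = 3 + 2*w**2 (r(w) = (w**2 + w**2) + 3 = 2*w**2 + 3 = 3 + 2*w**2)
A(d) = (3 + 2*d**2)/d
149*A(2) + L(-4) = 149*(2*2 + 3/2) + 2*(-4)**2 = 149*(4 + 3*(1/2)) + 2*16 = 149*(4 + 3/2) + 32 = 149*(11/2) + 32 = 1639/2 + 32 = 1703/2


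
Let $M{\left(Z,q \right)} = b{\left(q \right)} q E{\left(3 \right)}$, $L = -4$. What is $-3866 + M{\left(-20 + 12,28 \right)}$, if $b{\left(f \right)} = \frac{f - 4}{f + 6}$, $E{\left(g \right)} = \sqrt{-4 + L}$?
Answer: $-3866 + \frac{672 i \sqrt{2}}{17} \approx -3866.0 + 55.903 i$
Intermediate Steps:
$E{\left(g \right)} = 2 i \sqrt{2}$ ($E{\left(g \right)} = \sqrt{-4 - 4} = \sqrt{-8} = 2 i \sqrt{2}$)
$b{\left(f \right)} = \frac{-4 + f}{6 + f}$
$M{\left(Z,q \right)} = \frac{2 i q \sqrt{2} \left(-4 + q\right)}{6 + q}$ ($M{\left(Z,q \right)} = \frac{-4 + q}{6 + q} q 2 i \sqrt{2} = \frac{q \left(-4 + q\right)}{6 + q} 2 i \sqrt{2} = \frac{2 i q \sqrt{2} \left(-4 + q\right)}{6 + q}$)
$-3866 + M{\left(-20 + 12,28 \right)} = -3866 + 2 i 28 \sqrt{2} \frac{1}{6 + 28} \left(-4 + 28\right) = -3866 + 2 i 28 \sqrt{2} \cdot \frac{1}{34} \cdot 24 = -3866 + \frac{672 i \sqrt{2}}{17}$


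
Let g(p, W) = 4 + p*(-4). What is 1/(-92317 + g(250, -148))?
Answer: -1/93313 ≈ -1.0717e-5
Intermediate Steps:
g(p, W) = 4 - 4*p
1/(-92317 + g(250, -148)) = 1/(-92317 + (4 - 4*250)) = 1/(-92317 + (4 - 1000)) = 1/(-92317 - 996) = 1/(-93313) = -1/93313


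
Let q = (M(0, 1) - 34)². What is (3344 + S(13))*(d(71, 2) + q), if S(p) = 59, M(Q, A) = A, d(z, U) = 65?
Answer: 3927062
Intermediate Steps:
q = 1089 (q = (1 - 34)² = (-33)² = 1089)
(3344 + S(13))*(d(71, 2) + q) = (3344 + 59)*(65 + 1089) = 3403*1154 = 3927062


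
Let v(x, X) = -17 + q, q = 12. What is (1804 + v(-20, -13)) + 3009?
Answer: 4808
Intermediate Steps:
v(x, X) = -5 (v(x, X) = -17 + 12 = -5)
(1804 + v(-20, -13)) + 3009 = (1804 - 5) + 3009 = 1799 + 3009 = 4808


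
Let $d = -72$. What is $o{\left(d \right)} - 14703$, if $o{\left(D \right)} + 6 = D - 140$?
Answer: $-14921$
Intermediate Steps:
$o{\left(D \right)} = -146 + D$ ($o{\left(D \right)} = -6 + \left(D - 140\right) = -6 + \left(-140 + D\right) = -146 + D$)
$o{\left(d \right)} - 14703 = \left(-146 - 72\right) - 14703 = -218 - 14703 = -14921$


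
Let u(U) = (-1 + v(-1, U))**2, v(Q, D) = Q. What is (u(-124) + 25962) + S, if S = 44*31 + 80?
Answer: 27410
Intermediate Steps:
S = 1444 (S = 1364 + 80 = 1444)
u(U) = 4 (u(U) = (-1 - 1)**2 = (-2)**2 = 4)
(u(-124) + 25962) + S = (4 + 25962) + 1444 = 25966 + 1444 = 27410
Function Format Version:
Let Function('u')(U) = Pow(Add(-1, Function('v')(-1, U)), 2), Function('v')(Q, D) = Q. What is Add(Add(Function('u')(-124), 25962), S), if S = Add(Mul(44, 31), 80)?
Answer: 27410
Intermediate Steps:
S = 1444 (S = Add(1364, 80) = 1444)
Function('u')(U) = 4 (Function('u')(U) = Pow(Add(-1, -1), 2) = Pow(-2, 2) = 4)
Add(Add(Function('u')(-124), 25962), S) = Add(Add(4, 25962), 1444) = Add(25966, 1444) = 27410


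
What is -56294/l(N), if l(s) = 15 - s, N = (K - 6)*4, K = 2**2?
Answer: -56294/23 ≈ -2447.6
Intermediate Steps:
K = 4
N = -8 (N = (4 - 6)*4 = -2*4 = -8)
-56294/l(N) = -56294/(15 - 1*(-8)) = -56294/(15 + 8) = -56294/23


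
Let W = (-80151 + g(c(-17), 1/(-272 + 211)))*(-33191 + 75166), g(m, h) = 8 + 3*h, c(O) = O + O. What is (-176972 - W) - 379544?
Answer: 205170326374/61 ≈ 3.3634e+9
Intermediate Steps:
c(O) = 2*O
W = -205204273850/61 (W = (-80151 + (8 + 3/(-272 + 211)))*(-33191 + 75166) = (-80151 + (8 + 3/(-61)))*41975 = (-80151 + (8 + 3*(-1/61)))*41975 = (-80151 + (8 - 3/61))*41975 = (-80151 + 485/61)*41975 = -4888726/61*41975 = -205204273850/61 ≈ -3.3640e+9)
(-176972 - W) - 379544 = (-176972 - 1*(-205204273850/61)) - 379544 = (-176972 + 205204273850/61) - 379544 = 205193478558/61 - 379544 = 205170326374/61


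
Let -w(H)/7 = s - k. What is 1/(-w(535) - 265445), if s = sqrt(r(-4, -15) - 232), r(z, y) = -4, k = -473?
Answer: -131067/34357122760 - 7*I*sqrt(59)/34357122760 ≈ -3.8148e-6 - 1.565e-9*I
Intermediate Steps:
s = 2*I*sqrt(59) (s = sqrt(-4 - 232) = sqrt(-236) = 2*I*sqrt(59) ≈ 15.362*I)
w(H) = -3311 - 14*I*sqrt(59) (w(H) = -7*(2*I*sqrt(59) - 1*(-473)) = -7*(2*I*sqrt(59) + 473) = -7*(473 + 2*I*sqrt(59)) = -3311 - 14*I*sqrt(59))
1/(-w(535) - 265445) = 1/(-(-3311 - 14*I*sqrt(59)) - 265445) = 1/((3311 + 14*I*sqrt(59)) - 265445) = 1/(-262134 + 14*I*sqrt(59))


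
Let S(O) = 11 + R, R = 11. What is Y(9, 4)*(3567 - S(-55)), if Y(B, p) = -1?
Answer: -3545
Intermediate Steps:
S(O) = 22 (S(O) = 11 + 11 = 22)
Y(9, 4)*(3567 - S(-55)) = -(3567 - 1*22) = -(3567 - 22) = -1*3545 = -3545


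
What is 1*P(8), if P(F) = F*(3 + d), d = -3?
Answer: 0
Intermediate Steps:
P(F) = 0 (P(F) = F*(3 - 3) = F*0 = 0)
1*P(8) = 1*0 = 0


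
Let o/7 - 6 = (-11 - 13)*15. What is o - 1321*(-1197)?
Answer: 1578759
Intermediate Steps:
o = -2478 (o = 42 + 7*((-11 - 13)*15) = 42 + 7*(-24*15) = 42 + 7*(-360) = 42 - 2520 = -2478)
o - 1321*(-1197) = -2478 - 1321*(-1197) = -2478 + 1581237 = 1578759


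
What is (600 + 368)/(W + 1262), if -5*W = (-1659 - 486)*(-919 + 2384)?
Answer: 968/629747 ≈ 0.0015371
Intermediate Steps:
W = 628485 (W = -(-1659 - 486)*(-919 + 2384)/5 = -(-429)*1465 = -⅕*(-3142425) = 628485)
(600 + 368)/(W + 1262) = (600 + 368)/(628485 + 1262) = 968/629747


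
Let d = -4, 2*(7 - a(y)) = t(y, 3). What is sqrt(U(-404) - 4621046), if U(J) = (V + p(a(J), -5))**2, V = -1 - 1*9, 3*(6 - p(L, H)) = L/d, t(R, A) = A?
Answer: I*sqrt(2661715271)/24 ≈ 2149.7*I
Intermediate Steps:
a(y) = 11/2 (a(y) = 7 - 1/2*3 = 7 - 3/2 = 11/2)
p(L, H) = 6 + L/12 (p(L, H) = 6 - L/(3*(-4)) = 6 - L*(-1)/(3*4) = 6 - (-1)*L/12 = 6 + L/12)
V = -10 (V = -1 - 9 = -10)
U(J) = 7225/576 (U(J) = (-10 + (6 + (1/12)*(11/2)))**2 = (-10 + (6 + 11/24))**2 = (-10 + 155/24)**2 = (-85/24)**2 = 7225/576)
sqrt(U(-404) - 4621046) = sqrt(7225/576 - 4621046) = sqrt(-2661715271/576) = I*sqrt(2661715271)/24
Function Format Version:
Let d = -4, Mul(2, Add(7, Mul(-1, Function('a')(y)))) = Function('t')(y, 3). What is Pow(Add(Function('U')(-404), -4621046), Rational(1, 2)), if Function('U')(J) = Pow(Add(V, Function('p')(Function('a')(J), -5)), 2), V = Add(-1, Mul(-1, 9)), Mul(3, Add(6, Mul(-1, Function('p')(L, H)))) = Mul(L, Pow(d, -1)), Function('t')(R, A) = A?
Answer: Mul(Rational(1, 24), I, Pow(2661715271, Rational(1, 2))) ≈ Mul(2149.7, I)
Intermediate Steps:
Function('a')(y) = Rational(11, 2) (Function('a')(y) = Add(7, Mul(Rational(-1, 2), 3)) = Add(7, Rational(-3, 2)) = Rational(11, 2))
Function('p')(L, H) = Add(6, Mul(Rational(1, 12), L)) (Function('p')(L, H) = Add(6, Mul(Rational(-1, 3), Mul(L, Pow(-4, -1)))) = Add(6, Mul(Rational(-1, 3), Mul(L, Rational(-1, 4)))) = Add(6, Mul(Rational(-1, 3), Mul(Rational(-1, 4), L))) = Add(6, Mul(Rational(1, 12), L)))
V = -10 (V = Add(-1, -9) = -10)
Function('U')(J) = Rational(7225, 576) (Function('U')(J) = Pow(Add(-10, Add(6, Mul(Rational(1, 12), Rational(11, 2)))), 2) = Pow(Add(-10, Add(6, Rational(11, 24))), 2) = Pow(Add(-10, Rational(155, 24)), 2) = Pow(Rational(-85, 24), 2) = Rational(7225, 576))
Pow(Add(Function('U')(-404), -4621046), Rational(1, 2)) = Pow(Add(Rational(7225, 576), -4621046), Rational(1, 2)) = Pow(Rational(-2661715271, 576), Rational(1, 2)) = Mul(Rational(1, 24), I, Pow(2661715271, Rational(1, 2)))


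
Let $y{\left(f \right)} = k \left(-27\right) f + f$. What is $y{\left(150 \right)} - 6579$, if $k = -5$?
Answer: $13821$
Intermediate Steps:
$y{\left(f \right)} = 136 f$ ($y{\left(f \right)} = \left(-5\right) \left(-27\right) f + f = 135 f + f = 136 f$)
$y{\left(150 \right)} - 6579 = 136 \cdot 150 - 6579 = 20400 - 6579 = 13821$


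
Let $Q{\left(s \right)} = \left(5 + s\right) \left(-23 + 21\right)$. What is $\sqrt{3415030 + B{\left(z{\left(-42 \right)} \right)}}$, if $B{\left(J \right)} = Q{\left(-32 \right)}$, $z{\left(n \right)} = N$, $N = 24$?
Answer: $2 \sqrt{853771} \approx 1848.0$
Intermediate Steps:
$z{\left(n \right)} = 24$
$Q{\left(s \right)} = -10 - 2 s$ ($Q{\left(s \right)} = \left(5 + s\right) \left(-2\right) = -10 - 2 s$)
$B{\left(J \right)} = 54$ ($B{\left(J \right)} = -10 - -64 = -10 + 64 = 54$)
$\sqrt{3415030 + B{\left(z{\left(-42 \right)} \right)}} = \sqrt{3415030 + 54} = \sqrt{3415084} = 2 \sqrt{853771}$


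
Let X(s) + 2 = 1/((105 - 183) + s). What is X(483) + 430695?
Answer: 174430666/405 ≈ 4.3069e+5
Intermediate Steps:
X(s) = -2 + 1/(-78 + s) (X(s) = -2 + 1/((105 - 183) + s) = -2 + 1/(-78 + s))
X(483) + 430695 = (157 - 2*483)/(-78 + 483) + 430695 = (157 - 966)/405 + 430695 = (1/405)*(-809) + 430695 = -809/405 + 430695 = 174430666/405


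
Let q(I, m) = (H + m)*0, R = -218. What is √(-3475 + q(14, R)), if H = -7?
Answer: 5*I*√139 ≈ 58.949*I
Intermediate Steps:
q(I, m) = 0 (q(I, m) = (-7 + m)*0 = 0)
√(-3475 + q(14, R)) = √(-3475 + 0) = √(-3475) = 5*I*√139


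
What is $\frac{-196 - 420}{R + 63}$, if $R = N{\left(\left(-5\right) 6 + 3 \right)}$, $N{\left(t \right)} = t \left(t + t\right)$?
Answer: $- \frac{616}{1521} \approx -0.405$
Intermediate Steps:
$N{\left(t \right)} = 2 t^{2}$ ($N{\left(t \right)} = t 2 t = 2 t^{2}$)
$R = 1458$ ($R = 2 \left(\left(-5\right) 6 + 3\right)^{2} = 2 \left(-30 + 3\right)^{2} = 2 \left(-27\right)^{2} = 2 \cdot 729 = 1458$)
$\frac{-196 - 420}{R + 63} = \frac{-196 - 420}{1458 + 63} = - \frac{616}{1521}$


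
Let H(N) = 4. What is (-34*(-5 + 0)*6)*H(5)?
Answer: 4080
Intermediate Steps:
(-34*(-5 + 0)*6)*H(5) = -34*(-5 + 0)*6*4 = -(-170)*6*4 = -34*(-30)*4 = 1020*4 = 4080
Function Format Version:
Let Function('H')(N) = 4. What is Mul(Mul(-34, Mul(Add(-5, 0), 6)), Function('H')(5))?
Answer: 4080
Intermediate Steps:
Mul(Mul(-34, Mul(Add(-5, 0), 6)), Function('H')(5)) = Mul(Mul(-34, Mul(Add(-5, 0), 6)), 4) = Mul(Mul(-34, Mul(-5, 6)), 4) = Mul(Mul(-34, -30), 4) = Mul(1020, 4) = 4080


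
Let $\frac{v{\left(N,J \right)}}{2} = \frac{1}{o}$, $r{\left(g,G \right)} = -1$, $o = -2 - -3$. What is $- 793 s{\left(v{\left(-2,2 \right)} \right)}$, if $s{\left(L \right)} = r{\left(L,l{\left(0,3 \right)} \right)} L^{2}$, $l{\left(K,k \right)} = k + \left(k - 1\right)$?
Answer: $3172$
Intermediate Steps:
$o = 1$ ($o = -2 + 3 = 1$)
$l{\left(K,k \right)} = -1 + 2 k$ ($l{\left(K,k \right)} = k + \left(-1 + k\right) = -1 + 2 k$)
$v{\left(N,J \right)} = 2$ ($v{\left(N,J \right)} = \frac{2}{1} = 2 \cdot 1 = 2$)
$s{\left(L \right)} = - L^{2}$
$- 793 s{\left(v{\left(-2,2 \right)} \right)} = - 793 \left(- 2^{2}\right) = - 793 \left(\left(-1\right) 4\right) = \left(-793\right) \left(-4\right) = 3172$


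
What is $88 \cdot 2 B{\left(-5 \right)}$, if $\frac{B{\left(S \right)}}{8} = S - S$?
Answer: $0$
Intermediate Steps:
$B{\left(S \right)} = 0$ ($B{\left(S \right)} = 8 \left(S - S\right) = 8 \cdot 0 = 0$)
$88 \cdot 2 B{\left(-5 \right)} = 88 \cdot 2 \cdot 0 = 176 \cdot 0 = 0$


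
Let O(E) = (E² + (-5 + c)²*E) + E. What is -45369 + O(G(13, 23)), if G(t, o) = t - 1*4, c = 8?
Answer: -45198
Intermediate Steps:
G(t, o) = -4 + t (G(t, o) = t - 4 = -4 + t)
O(E) = E² + 10*E (O(E) = (E² + (-5 + 8)²*E) + E = (E² + 3²*E) + E = (E² + 9*E) + E = E² + 10*E)
-45369 + O(G(13, 23)) = -45369 + (-4 + 13)*(10 + (-4 + 13)) = -45369 + 9*(10 + 9) = -45369 + 9*19 = -45369 + 171 = -45198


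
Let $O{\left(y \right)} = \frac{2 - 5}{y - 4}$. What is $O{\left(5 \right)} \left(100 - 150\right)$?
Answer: $150$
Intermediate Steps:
$O{\left(y \right)} = - \frac{3}{-4 + y}$
$O{\left(5 \right)} \left(100 - 150\right) = - \frac{3}{-4 + 5} \left(100 - 150\right) = - \frac{3}{1} \left(-50\right) = \left(-3\right) 1 \left(-50\right) = \left(-3\right) \left(-50\right) = 150$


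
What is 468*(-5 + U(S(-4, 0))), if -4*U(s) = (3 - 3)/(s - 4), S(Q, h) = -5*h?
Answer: -2340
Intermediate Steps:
U(s) = 0 (U(s) = -(3 - 3)/(4*(s - 4)) = -0/(-4 + s) = -¼*0 = 0)
468*(-5 + U(S(-4, 0))) = 468*(-5 + 0) = 468*(-5) = -2340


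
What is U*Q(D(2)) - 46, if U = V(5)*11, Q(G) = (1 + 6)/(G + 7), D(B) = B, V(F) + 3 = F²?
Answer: 1280/9 ≈ 142.22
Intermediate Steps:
V(F) = -3 + F²
Q(G) = 7/(7 + G)
U = 242 (U = (-3 + 5²)*11 = (-3 + 25)*11 = 22*11 = 242)
U*Q(D(2)) - 46 = 242*(7/(7 + 2)) - 46 = 242*(7/9) - 46 = 1694/9 - 46 = 1280/9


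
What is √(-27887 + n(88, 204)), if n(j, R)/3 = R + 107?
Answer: I*√26954 ≈ 164.18*I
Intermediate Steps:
n(j, R) = 321 + 3*R (n(j, R) = 3*(R + 107) = 3*(107 + R) = 321 + 3*R)
√(-27887 + n(88, 204)) = √(-27887 + (321 + 3*204)) = √(-27887 + (321 + 612)) = √(-27887 + 933) = √(-26954) = I*√26954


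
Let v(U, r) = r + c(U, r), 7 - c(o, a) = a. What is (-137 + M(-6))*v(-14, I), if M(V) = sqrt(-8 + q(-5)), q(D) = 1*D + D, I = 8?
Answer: -959 + 21*I*sqrt(2) ≈ -959.0 + 29.698*I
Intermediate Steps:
c(o, a) = 7 - a
q(D) = 2*D (q(D) = D + D = 2*D)
v(U, r) = 7 (v(U, r) = r + (7 - r) = 7)
M(V) = 3*I*sqrt(2) (M(V) = sqrt(-8 + 2*(-5)) = sqrt(-8 - 10) = sqrt(-18) = 3*I*sqrt(2))
(-137 + M(-6))*v(-14, I) = (-137 + 3*I*sqrt(2))*7 = -959 + 21*I*sqrt(2)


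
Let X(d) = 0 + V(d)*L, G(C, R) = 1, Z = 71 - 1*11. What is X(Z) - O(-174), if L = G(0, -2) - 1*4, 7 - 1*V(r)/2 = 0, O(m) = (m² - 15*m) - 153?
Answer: -32775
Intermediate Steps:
O(m) = -153 + m² - 15*m
V(r) = 14 (V(r) = 14 - 2*0 = 14 + 0 = 14)
Z = 60 (Z = 71 - 11 = 60)
L = -3 (L = 1 - 1*4 = 1 - 4 = -3)
X(d) = -42 (X(d) = 0 + 14*(-3) = 0 - 42 = -42)
X(Z) - O(-174) = -42 - (-153 + (-174)² - 15*(-174)) = -42 - (-153 + 30276 + 2610) = -42 - 1*32733 = -42 - 32733 = -32775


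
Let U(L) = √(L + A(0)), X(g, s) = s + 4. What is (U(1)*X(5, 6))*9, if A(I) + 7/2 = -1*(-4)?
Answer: 45*√6 ≈ 110.23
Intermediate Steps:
A(I) = ½ (A(I) = -7/2 - 1*(-4) = -7/2 + 4 = ½)
X(g, s) = 4 + s
U(L) = √(½ + L) (U(L) = √(L + ½) = √(½ + L))
(U(1)*X(5, 6))*9 = ((√(2 + 4*1)/2)*(4 + 6))*9 = ((√(2 + 4)/2)*10)*9 = ((√6/2)*10)*9 = (5*√6)*9 = 45*√6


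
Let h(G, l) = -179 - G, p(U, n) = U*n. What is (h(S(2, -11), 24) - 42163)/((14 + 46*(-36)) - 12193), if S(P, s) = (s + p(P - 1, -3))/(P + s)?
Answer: 381092/124515 ≈ 3.0606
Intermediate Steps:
S(P, s) = (3 + s - 3*P)/(P + s) (S(P, s) = (s + (P - 1)*(-3))/(P + s) = (s + (-1 + P)*(-3))/(P + s) = (s + (3 - 3*P))/(P + s) = (3 + s - 3*P)/(P + s))
(h(S(2, -11), 24) - 42163)/((14 + 46*(-36)) - 12193) = ((-179 - (3 - 11 - 3*2)/(2 - 11)) - 42163)/((14 + 46*(-36)) - 12193) = ((-179 - (3 - 11 - 6)/(-9)) - 42163)/((14 - 1656) - 12193) = ((-179 - (-1)*(-14)/9) - 42163)/(-1642 - 12193) = ((-179 - 1*14/9) - 42163)/(-13835) = ((-179 - 14/9) - 42163)*(-1/13835) = (-1625/9 - 42163)*(-1/13835) = -381092/9*(-1/13835) = 381092/124515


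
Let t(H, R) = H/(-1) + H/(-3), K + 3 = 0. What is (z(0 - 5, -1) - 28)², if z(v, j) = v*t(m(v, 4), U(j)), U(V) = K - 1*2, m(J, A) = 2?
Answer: 1936/9 ≈ 215.11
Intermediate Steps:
K = -3 (K = -3 + 0 = -3)
U(V) = -5 (U(V) = -3 - 1*2 = -3 - 2 = -5)
t(H, R) = -4*H/3 (t(H, R) = H*(-1) + H*(-⅓) = -H - H/3 = -4*H/3)
z(v, j) = -8*v/3 (z(v, j) = v*(-4/3*2) = v*(-8/3) = -8*v/3)
(z(0 - 5, -1) - 28)² = (-8*(0 - 5)/3 - 28)² = (-8/3*(-5) - 28)² = (40/3 - 28)² = (-44/3)² = 1936/9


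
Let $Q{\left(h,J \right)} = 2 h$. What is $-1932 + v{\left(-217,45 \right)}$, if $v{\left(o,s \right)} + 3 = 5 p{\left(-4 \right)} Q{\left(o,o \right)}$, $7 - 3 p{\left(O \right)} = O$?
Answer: $- \frac{29675}{3} \approx -9891.7$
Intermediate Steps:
$p{\left(O \right)} = \frac{7}{3} - \frac{O}{3}$
$v{\left(o,s \right)} = -3 + \frac{110 o}{3}$ ($v{\left(o,s \right)} = -3 + 5 \left(\frac{7}{3} - - \frac{4}{3}\right) 2 o = -3 + 5 \left(\frac{7}{3} + \frac{4}{3}\right) 2 o = -3 + 5 \cdot \frac{11}{3} \cdot 2 o = -3 + \frac{55 \cdot 2 o}{3} = -3 + \frac{110 o}{3}$)
$-1932 + v{\left(-217,45 \right)} = -1932 + \left(-3 + \frac{110}{3} \left(-217\right)\right) = -1932 - \frac{23879}{3} = - \frac{29675}{3}$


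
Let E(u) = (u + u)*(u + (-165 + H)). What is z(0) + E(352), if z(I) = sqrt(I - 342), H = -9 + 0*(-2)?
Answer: 125312 + 3*I*sqrt(38) ≈ 1.2531e+5 + 18.493*I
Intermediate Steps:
H = -9 (H = -9 + 0 = -9)
z(I) = sqrt(-342 + I)
E(u) = 2*u*(-174 + u) (E(u) = (u + u)*(u + (-165 - 9)) = (2*u)*(u - 174) = (2*u)*(-174 + u) = 2*u*(-174 + u))
z(0) + E(352) = sqrt(-342 + 0) + 2*352*(-174 + 352) = sqrt(-342) + 2*352*178 = 3*I*sqrt(38) + 125312 = 125312 + 3*I*sqrt(38)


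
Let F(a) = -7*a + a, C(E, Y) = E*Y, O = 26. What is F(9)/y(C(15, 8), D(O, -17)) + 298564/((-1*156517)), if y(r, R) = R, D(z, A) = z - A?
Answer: -21290170/6730231 ≈ -3.1634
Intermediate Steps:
F(a) = -6*a
F(9)/y(C(15, 8), D(O, -17)) + 298564/((-1*156517)) = (-6*9)/(26 - 1*(-17)) + 298564/((-1*156517)) = -54/(26 + 17) + 298564/(-156517) = -54/43 + 298564*(-1/156517) = -54*1/43 - 298564/156517 = -54/43 - 298564/156517 = -21290170/6730231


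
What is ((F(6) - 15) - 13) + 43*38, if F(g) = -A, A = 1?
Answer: 1605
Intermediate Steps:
F(g) = -1 (F(g) = -1*1 = -1)
((F(6) - 15) - 13) + 43*38 = ((-1 - 15) - 13) + 43*38 = (-16 - 13) + 1634 = -29 + 1634 = 1605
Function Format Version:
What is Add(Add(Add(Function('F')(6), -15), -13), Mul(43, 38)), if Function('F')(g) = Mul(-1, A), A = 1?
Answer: 1605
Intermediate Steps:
Function('F')(g) = -1 (Function('F')(g) = Mul(-1, 1) = -1)
Add(Add(Add(Function('F')(6), -15), -13), Mul(43, 38)) = Add(Add(Add(-1, -15), -13), Mul(43, 38)) = Add(Add(-16, -13), 1634) = Add(-29, 1634) = 1605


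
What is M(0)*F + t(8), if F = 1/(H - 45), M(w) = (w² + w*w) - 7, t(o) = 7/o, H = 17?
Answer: 9/8 ≈ 1.1250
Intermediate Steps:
M(w) = -7 + 2*w² (M(w) = (w² + w²) - 7 = 2*w² - 7 = -7 + 2*w²)
F = -1/28 (F = 1/(17 - 45) = 1/(-28) = -1/28 ≈ -0.035714)
M(0)*F + t(8) = (-7 + 2*0²)*(-1/28) + 7/8 = (-7 + 2*0)*(-1/28) + 7*(⅛) = (-7 + 0)*(-1/28) + 7/8 = -7*(-1/28) + 7/8 = ¼ + 7/8 = 9/8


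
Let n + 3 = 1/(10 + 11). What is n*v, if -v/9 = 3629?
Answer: 674994/7 ≈ 96428.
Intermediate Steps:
n = -62/21 (n = -3 + 1/(10 + 11) = -3 + 1/21 = -62/21 ≈ -2.9524)
v = -32661 (v = -9*3629 = -32661)
n*v = -62/21*(-32661) = 674994/7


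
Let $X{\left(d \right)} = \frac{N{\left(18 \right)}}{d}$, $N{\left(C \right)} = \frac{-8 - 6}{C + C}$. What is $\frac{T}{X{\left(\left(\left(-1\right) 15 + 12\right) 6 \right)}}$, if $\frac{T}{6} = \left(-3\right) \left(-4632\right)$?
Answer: $\frac{27013824}{7} \approx 3.8591 \cdot 10^{6}$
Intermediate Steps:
$N{\left(C \right)} = - \frac{7}{C}$ ($N{\left(C \right)} = - \frac{14}{2 C} = - 14 \frac{1}{2 C} = - \frac{7}{C}$)
$T = 83376$ ($T = 6 \left(\left(-3\right) \left(-4632\right)\right) = 6 \cdot 13896 = 83376$)
$X{\left(d \right)} = - \frac{7}{18 d}$ ($X{\left(d \right)} = \frac{\left(-7\right) \frac{1}{18}}{d} = - \frac{7}{18 d}$)
$\frac{T}{X{\left(\left(\left(-1\right) 15 + 12\right) 6 \right)}} = \frac{83376}{\left(- \frac{7}{18}\right) \frac{1}{\left(\left(-1\right) 15 + 12\right) 6}} = \frac{83376}{\left(- \frac{7}{18}\right) \frac{1}{\left(-15 + 12\right) 6}} = \frac{83376}{\left(- \frac{7}{18}\right) \frac{1}{\left(-3\right) 6}} = \frac{83376}{\left(- \frac{7}{18}\right) \frac{1}{-18}} = \frac{83376}{\left(- \frac{7}{18}\right) \left(- \frac{1}{18}\right)} = \frac{83376}{\frac{7}{324}} = 83376 \cdot \frac{324}{7} = \frac{27013824}{7}$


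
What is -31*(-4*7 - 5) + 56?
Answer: 1079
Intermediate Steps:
-31*(-4*7 - 5) + 56 = -31*(-28 - 5) + 56 = -31*(-33) + 56 = 1023 + 56 = 1079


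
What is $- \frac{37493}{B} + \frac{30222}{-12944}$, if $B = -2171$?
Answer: $\frac{209848715}{14050712} \approx 14.935$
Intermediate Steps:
$- \frac{37493}{B} + \frac{30222}{-12944} = - \frac{37493}{-2171} + \frac{30222}{-12944} = \left(-37493\right) \left(- \frac{1}{2171}\right) + 30222 \left(- \frac{1}{12944}\right) = \frac{37493}{2171} - \frac{15111}{6472} = \frac{209848715}{14050712}$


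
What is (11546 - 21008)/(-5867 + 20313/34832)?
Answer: 329580384/204339031 ≈ 1.6129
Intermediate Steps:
(11546 - 21008)/(-5867 + 20313/34832) = -9462/(-5867 + 20313*(1/34832)) = -9462/(-5867 + 20313/34832) = -9462/(-204339031/34832) = -9462*(-34832/204339031) = 329580384/204339031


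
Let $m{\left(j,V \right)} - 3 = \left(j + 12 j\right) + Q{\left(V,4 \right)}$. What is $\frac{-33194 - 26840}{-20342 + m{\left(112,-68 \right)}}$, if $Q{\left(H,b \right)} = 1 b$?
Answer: $\frac{60034}{18879} \approx 3.1799$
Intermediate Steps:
$Q{\left(H,b \right)} = b$
$m{\left(j,V \right)} = 7 + 13 j$ ($m{\left(j,V \right)} = 3 + \left(\left(j + 12 j\right) + 4\right) = 3 + \left(13 j + 4\right) = 3 + \left(4 + 13 j\right) = 7 + 13 j$)
$\frac{-33194 - 26840}{-20342 + m{\left(112,-68 \right)}} = \frac{-33194 - 26840}{-20342 + \left(7 + 13 \cdot 112\right)} = - \frac{60034}{-20342 + \left(7 + 1456\right)} = - \frac{60034}{-20342 + 1463} = - \frac{60034}{-18879} = \left(-60034\right) \left(- \frac{1}{18879}\right) = \frac{60034}{18879}$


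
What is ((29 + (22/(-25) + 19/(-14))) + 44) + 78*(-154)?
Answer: -4179433/350 ≈ -11941.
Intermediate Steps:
((29 + (22/(-25) + 19/(-14))) + 44) + 78*(-154) = ((29 + (22*(-1/25) + 19*(-1/14))) + 44) - 12012 = ((29 + (-22/25 - 19/14)) + 44) - 12012 = ((29 - 783/350) + 44) - 12012 = (9367/350 + 44) - 12012 = 24767/350 - 12012 = -4179433/350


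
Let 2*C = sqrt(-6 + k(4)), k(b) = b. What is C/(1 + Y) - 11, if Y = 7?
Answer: -11 + I*sqrt(2)/16 ≈ -11.0 + 0.088388*I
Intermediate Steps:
C = I*sqrt(2)/2 (C = sqrt(-6 + 4)/2 = sqrt(-2)/2 = (I*sqrt(2))/2 = I*sqrt(2)/2 ≈ 0.70711*I)
C/(1 + Y) - 11 = (I*sqrt(2)/2)/(1 + 7) - 11 = (I*sqrt(2)/2)/8 - 11 = I*sqrt(2)/16 - 11 = -11 + I*sqrt(2)/16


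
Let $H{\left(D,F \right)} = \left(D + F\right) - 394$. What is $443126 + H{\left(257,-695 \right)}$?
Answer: $442294$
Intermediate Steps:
$H{\left(D,F \right)} = -394 + D + F$ ($H{\left(D,F \right)} = \left(D + F\right) - 394 = -394 + D + F$)
$443126 + H{\left(257,-695 \right)} = 443126 - 832 = 442294$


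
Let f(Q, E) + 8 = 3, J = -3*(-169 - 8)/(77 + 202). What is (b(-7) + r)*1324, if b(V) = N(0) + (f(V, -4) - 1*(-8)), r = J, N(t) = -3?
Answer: 78116/31 ≈ 2519.9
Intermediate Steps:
J = 59/31 (J = -(-531)/279 = -3*(-59/93) = 59/31 ≈ 1.9032)
f(Q, E) = -5 (f(Q, E) = -8 + 3 = -5)
r = 59/31 ≈ 1.9032
b(V) = 0 (b(V) = -3 + (-5 - 1*(-8)) = -3 + (-5 + 8) = -3 + 3 = 0)
(b(-7) + r)*1324 = (0 + 59/31)*1324 = (59/31)*1324 = 78116/31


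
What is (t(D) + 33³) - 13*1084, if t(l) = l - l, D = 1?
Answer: 21845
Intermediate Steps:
t(l) = 0
(t(D) + 33³) - 13*1084 = (0 + 33³) - 13*1084 = (0 + 35937) - 14092 = 35937 - 14092 = 21845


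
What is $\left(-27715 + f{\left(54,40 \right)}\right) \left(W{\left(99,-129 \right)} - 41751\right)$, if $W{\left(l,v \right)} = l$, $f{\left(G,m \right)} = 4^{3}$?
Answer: $1151719452$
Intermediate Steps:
$f{\left(G,m \right)} = 64$
$\left(-27715 + f{\left(54,40 \right)}\right) \left(W{\left(99,-129 \right)} - 41751\right) = \left(-27715 + 64\right) \left(99 - 41751\right) = \left(-27651\right) \left(-41652\right) = 1151719452$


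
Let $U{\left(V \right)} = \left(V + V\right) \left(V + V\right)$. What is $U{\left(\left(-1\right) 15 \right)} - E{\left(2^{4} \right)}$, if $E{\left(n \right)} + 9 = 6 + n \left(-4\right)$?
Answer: $967$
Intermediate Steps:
$U{\left(V \right)} = 4 V^{2}$ ($U{\left(V \right)} = 2 V 2 V = 4 V^{2}$)
$E{\left(n \right)} = -3 - 4 n$ ($E{\left(n \right)} = -9 + \left(6 + n \left(-4\right)\right) = -9 - \left(-6 + 4 n\right) = -3 - 4 n$)
$U{\left(\left(-1\right) 15 \right)} - E{\left(2^{4} \right)} = 4 \left(\left(-1\right) 15\right)^{2} - \left(-3 - 4 \cdot 2^{4}\right) = 4 \left(-15\right)^{2} - \left(-3 - 64\right) = 4 \cdot 225 - \left(-3 - 64\right) = 900 - -67 = 900 + 67 = 967$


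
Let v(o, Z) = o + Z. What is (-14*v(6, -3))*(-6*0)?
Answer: 0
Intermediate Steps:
v(o, Z) = Z + o
(-14*v(6, -3))*(-6*0) = (-14*(-3 + 6))*(-6*0) = -14*3*0 = -42*0 = 0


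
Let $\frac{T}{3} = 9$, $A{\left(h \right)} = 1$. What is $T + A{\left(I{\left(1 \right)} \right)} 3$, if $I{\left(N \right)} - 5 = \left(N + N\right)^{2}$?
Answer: $30$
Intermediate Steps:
$I{\left(N \right)} = 5 + 4 N^{2}$ ($I{\left(N \right)} = 5 + \left(N + N\right)^{2} = 5 + \left(2 N\right)^{2} = 5 + 4 N^{2}$)
$T = 27$ ($T = 3 \cdot 9 = 27$)
$T + A{\left(I{\left(1 \right)} \right)} 3 = 27 + 1 \cdot 3 = 27 + 3 = 30$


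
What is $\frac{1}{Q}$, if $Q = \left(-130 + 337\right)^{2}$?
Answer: $\frac{1}{42849} \approx 2.3338 \cdot 10^{-5}$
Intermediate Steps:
$Q = 42849$ ($Q = 207^{2} = 42849$)
$\frac{1}{Q} = \frac{1}{42849}$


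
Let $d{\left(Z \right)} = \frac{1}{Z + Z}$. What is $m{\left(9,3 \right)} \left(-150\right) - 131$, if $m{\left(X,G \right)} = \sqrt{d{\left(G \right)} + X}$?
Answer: $-131 - 25 \sqrt{330} \approx -585.15$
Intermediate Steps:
$d{\left(Z \right)} = \frac{1}{2 Z}$
$m{\left(X,G \right)} = \sqrt{X + \frac{1}{2 G}}$ ($m{\left(X,G \right)} = \sqrt{\frac{1}{2 G} + X} = \sqrt{X + \frac{1}{2 G}}$)
$m{\left(9,3 \right)} \left(-150\right) - 131 = \frac{\sqrt{\frac{2}{3} + 4 \cdot 9}}{2} \left(-150\right) - 131 = \frac{\sqrt{2 \cdot \frac{1}{3} + 36}}{2} \left(-150\right) - 131 = \frac{\sqrt{\frac{2}{3} + 36}}{2} \left(-150\right) - 131 = \frac{\sqrt{\frac{110}{3}}}{2} \left(-150\right) - 131 = \frac{\frac{1}{3} \sqrt{330}}{2} \left(-150\right) - 131 = \frac{\sqrt{330}}{6} \left(-150\right) - 131 = - 25 \sqrt{330} - 131 = -131 - 25 \sqrt{330}$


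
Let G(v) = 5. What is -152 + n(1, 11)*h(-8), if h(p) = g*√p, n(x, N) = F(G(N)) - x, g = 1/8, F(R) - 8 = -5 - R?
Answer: -152 - 3*I*√2/4 ≈ -152.0 - 1.0607*I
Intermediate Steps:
F(R) = 3 - R (F(R) = 8 + (-5 - R) = 3 - R)
g = ⅛ ≈ 0.12500
n(x, N) = -2 - x (n(x, N) = (3 - 1*5) - x = (3 - 5) - x = -2 - x)
h(p) = √p/8
-152 + n(1, 11)*h(-8) = -152 + (-2 - 1*1)*(√(-8)/8) = -152 + (-2 - 1)*((2*I*√2)/8) = -152 - 3*I*√2/4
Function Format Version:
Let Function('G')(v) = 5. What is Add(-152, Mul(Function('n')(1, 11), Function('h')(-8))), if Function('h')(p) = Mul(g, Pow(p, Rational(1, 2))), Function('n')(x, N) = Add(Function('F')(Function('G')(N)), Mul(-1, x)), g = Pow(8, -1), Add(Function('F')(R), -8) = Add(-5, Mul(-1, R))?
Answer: Add(-152, Mul(Rational(-3, 4), I, Pow(2, Rational(1, 2)))) ≈ Add(-152.00, Mul(-1.0607, I))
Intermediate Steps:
Function('F')(R) = Add(3, Mul(-1, R)) (Function('F')(R) = Add(8, Add(-5, Mul(-1, R))) = Add(3, Mul(-1, R)))
g = Rational(1, 8) ≈ 0.12500
Function('n')(x, N) = Add(-2, Mul(-1, x)) (Function('n')(x, N) = Add(Add(3, Mul(-1, 5)), Mul(-1, x)) = Add(Add(3, -5), Mul(-1, x)) = Add(-2, Mul(-1, x)))
Function('h')(p) = Mul(Rational(1, 8), Pow(p, Rational(1, 2)))
Add(-152, Mul(Function('n')(1, 11), Function('h')(-8))) = Add(-152, Mul(Add(-2, Mul(-1, 1)), Mul(Rational(1, 8), Pow(-8, Rational(1, 2))))) = Add(-152, Mul(Add(-2, -1), Mul(Rational(1, 8), Mul(2, I, Pow(2, Rational(1, 2)))))) = Add(-152, Mul(-3, Mul(Rational(1, 4), I, Pow(2, Rational(1, 2))))) = Add(-152, Mul(Rational(-3, 4), I, Pow(2, Rational(1, 2))))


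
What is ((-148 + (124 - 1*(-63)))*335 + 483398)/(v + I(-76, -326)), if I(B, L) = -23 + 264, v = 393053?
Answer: 45133/35754 ≈ 1.2623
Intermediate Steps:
I(B, L) = 241
((-148 + (124 - 1*(-63)))*335 + 483398)/(v + I(-76, -326)) = ((-148 + (124 - 1*(-63)))*335 + 483398)/(393053 + 241) = ((-148 + (124 + 63))*335 + 483398)/393294 = ((-148 + 187)*335 + 483398)*(1/393294) = (39*335 + 483398)*(1/393294) = (13065 + 483398)*(1/393294) = 496463*(1/393294) = 45133/35754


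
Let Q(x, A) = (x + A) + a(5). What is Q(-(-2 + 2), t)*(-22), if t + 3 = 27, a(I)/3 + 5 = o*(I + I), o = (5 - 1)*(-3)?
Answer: 7722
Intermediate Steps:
o = -12 (o = 4*(-3) = -12)
a(I) = -15 - 72*I (a(I) = -15 + 3*(-12*(I + I)) = -15 + 3*(-24*I) = -15 - 72*I)
t = 24 (t = -3 + 27 = 24)
Q(x, A) = -375 + A + x (Q(x, A) = (x + A) + (-15 - 72*5) = (A + x) + (-15 - 360) = (A + x) - 375 = -375 + A + x)
Q(-(-2 + 2), t)*(-22) = (-375 + 24 - (-2 + 2))*(-22) = (-375 + 24 - 1*0)*(-22) = (-375 + 24 + 0)*(-22) = -351*(-22) = 7722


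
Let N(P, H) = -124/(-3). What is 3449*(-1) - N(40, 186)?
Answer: -10471/3 ≈ -3490.3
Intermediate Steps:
N(P, H) = 124/3 (N(P, H) = -124*(-1/3) = 124/3)
3449*(-1) - N(40, 186) = 3449*(-1) - 1*124/3 = -3449 - 124/3 = -10471/3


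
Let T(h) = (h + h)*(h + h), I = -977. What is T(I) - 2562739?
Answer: 1255377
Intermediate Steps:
T(h) = 4*h**2 (T(h) = (2*h)*(2*h) = 4*h**2)
T(I) - 2562739 = 4*(-977)**2 - 2562739 = 4*954529 - 2562739 = 3818116 - 2562739 = 1255377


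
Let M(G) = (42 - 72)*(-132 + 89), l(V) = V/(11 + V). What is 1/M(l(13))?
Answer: 1/1290 ≈ 0.00077519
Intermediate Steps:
l(V) = V/(11 + V)
M(G) = 1290 (M(G) = -30*(-43) = 1290)
1/M(l(13)) = 1/1290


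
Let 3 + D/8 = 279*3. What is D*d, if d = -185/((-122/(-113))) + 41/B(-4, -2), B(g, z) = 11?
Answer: -750443208/671 ≈ -1.1184e+6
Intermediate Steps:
d = -224953/1342 (d = -185/((-122/(-113))) + 41/11 = -185/((-122*(-1/113))) + 41*(1/11) = -185/122/113 + 41/11 = -185*113/122 + 41/11 = -20905/122 + 41/11 = -224953/1342 ≈ -167.63)
D = 6672 (D = -24 + 8*(279*3) = -24 + 8*837 = -24 + 6696 = 6672)
D*d = 6672*(-224953/1342) = -750443208/671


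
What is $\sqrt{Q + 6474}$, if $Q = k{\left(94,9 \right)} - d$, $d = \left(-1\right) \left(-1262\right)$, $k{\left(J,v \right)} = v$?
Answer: $\sqrt{5221} \approx 72.256$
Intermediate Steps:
$d = 1262$
$Q = -1253$ ($Q = 9 - 1262 = -1253$)
$\sqrt{Q + 6474} = \sqrt{-1253 + 6474} = \sqrt{5221}$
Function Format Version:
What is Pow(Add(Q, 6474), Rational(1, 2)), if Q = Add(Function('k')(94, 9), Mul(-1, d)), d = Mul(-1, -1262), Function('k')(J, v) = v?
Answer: Pow(5221, Rational(1, 2)) ≈ 72.256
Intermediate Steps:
d = 1262
Q = -1253 (Q = Add(9, Mul(-1, 1262)) = Add(9, -1262) = -1253)
Pow(Add(Q, 6474), Rational(1, 2)) = Pow(Add(-1253, 6474), Rational(1, 2)) = Pow(5221, Rational(1, 2))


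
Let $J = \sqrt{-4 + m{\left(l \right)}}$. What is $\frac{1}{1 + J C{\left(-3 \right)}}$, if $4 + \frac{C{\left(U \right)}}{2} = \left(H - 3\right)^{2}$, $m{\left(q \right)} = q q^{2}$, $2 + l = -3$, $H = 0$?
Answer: $\frac{1}{12901} - \frac{10 i \sqrt{129}}{12901} \approx 7.7513 \cdot 10^{-5} - 0.0088038 i$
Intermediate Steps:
$l = -5$ ($l = -2 - 3 = -5$)
$m{\left(q \right)} = q^{3}$
$C{\left(U \right)} = 10$ ($C{\left(U \right)} = -8 + 2 \left(0 - 3\right)^{2} = -8 + 2 \left(-3\right)^{2} = -8 + 2 \cdot 9 = -8 + 18 = 10$)
$J = i \sqrt{129}$ ($J = \sqrt{-4 + \left(-5\right)^{3}} = \sqrt{-4 - 125} = \sqrt{-129} = i \sqrt{129} \approx 11.358 i$)
$\frac{1}{1 + J C{\left(-3 \right)}} = \frac{1}{1 + i \sqrt{129} \cdot 10} = \frac{1}{1 + 10 i \sqrt{129}}$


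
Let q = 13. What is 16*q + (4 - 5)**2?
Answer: 209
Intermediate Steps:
16*q + (4 - 5)**2 = 16*13 + (4 - 5)**2 = 208 + (-1)**2 = 208 + 1 = 209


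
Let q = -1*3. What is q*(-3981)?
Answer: 11943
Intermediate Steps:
q = -3
q*(-3981) = -3*(-3981) = 11943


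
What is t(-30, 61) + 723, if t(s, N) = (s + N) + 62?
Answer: 816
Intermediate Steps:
t(s, N) = 62 + N + s (t(s, N) = (N + s) + 62 = 62 + N + s)
t(-30, 61) + 723 = (62 + 61 - 30) + 723 = 93 + 723 = 816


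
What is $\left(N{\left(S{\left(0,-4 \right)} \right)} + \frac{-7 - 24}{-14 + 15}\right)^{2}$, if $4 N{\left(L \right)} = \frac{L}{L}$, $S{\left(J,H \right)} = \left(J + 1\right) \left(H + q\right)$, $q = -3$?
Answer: $\frac{15129}{16} \approx 945.56$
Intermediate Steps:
$S{\left(J,H \right)} = \left(1 + J\right) \left(-3 + H\right)$ ($S{\left(J,H \right)} = \left(J + 1\right) \left(H - 3\right) = \left(1 + J\right) \left(-3 + H\right)$)
$N{\left(L \right)} = \frac{1}{4}$ ($N{\left(L \right)} = \frac{L \frac{1}{L}}{4} = \frac{1}{4} \cdot 1 = \frac{1}{4}$)
$\left(N{\left(S{\left(0,-4 \right)} \right)} + \frac{-7 - 24}{-14 + 15}\right)^{2} = \left(\frac{1}{4} + \frac{-7 - 24}{-14 + 15}\right)^{2} = \left(\frac{1}{4} - \frac{31}{1}\right)^{2} = \left(\frac{1}{4} - 31\right)^{2} = \left(- \frac{123}{4}\right)^{2} = \frac{15129}{16}$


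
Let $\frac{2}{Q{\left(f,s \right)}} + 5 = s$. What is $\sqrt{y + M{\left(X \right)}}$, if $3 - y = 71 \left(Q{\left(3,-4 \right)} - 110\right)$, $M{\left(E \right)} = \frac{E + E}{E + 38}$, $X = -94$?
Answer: $\frac{\sqrt{13815886}}{42} \approx 88.499$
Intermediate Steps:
$M{\left(E \right)} = \frac{2 E}{38 + E}$
$Q{\left(f,s \right)} = \frac{2}{-5 + s}$
$y = \frac{70459}{9}$ ($y = 3 - 71 \left(\frac{2}{-5 - 4} - 110\right) = 3 - 71 \left(\frac{2}{-9} - 110\right) = 3 - 71 \left(2 \left(- \frac{1}{9}\right) - 110\right) = 3 - 71 \left(- \frac{2}{9} - 110\right) = 3 - 71 \left(- \frac{992}{9}\right) = 3 - - \frac{70432}{9} = 3 + \frac{70432}{9} = \frac{70459}{9} \approx 7828.8$)
$\sqrt{y + M{\left(X \right)}} = \sqrt{\frac{70459}{9} + 2 \left(-94\right) \frac{1}{38 - 94}} = \sqrt{\frac{70459}{9} + 2 \left(-94\right) \frac{1}{-56}} = \sqrt{\frac{70459}{9} + 2 \left(-94\right) \left(- \frac{1}{56}\right)} = \sqrt{\frac{70459}{9} + \frac{47}{14}} = \sqrt{\frac{986849}{126}} = \frac{\sqrt{13815886}}{42}$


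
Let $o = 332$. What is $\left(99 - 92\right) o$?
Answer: $2324$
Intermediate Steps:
$\left(99 - 92\right) o = \left(99 - 92\right) 332 = 7 \cdot 332 = 2324$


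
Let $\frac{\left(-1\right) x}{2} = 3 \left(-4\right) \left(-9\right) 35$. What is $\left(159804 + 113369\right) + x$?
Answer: $265613$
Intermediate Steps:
$x = -7560$ ($x = - 2 \cdot 3 \left(-4\right) \left(-9\right) 35 = - 2 \left(-12\right) \left(-9\right) 35 = - 2 \cdot 108 \cdot 35 = \left(-2\right) 3780 = -7560$)
$\left(159804 + 113369\right) + x = \left(159804 + 113369\right) - 7560 = 273173 - 7560 = 265613$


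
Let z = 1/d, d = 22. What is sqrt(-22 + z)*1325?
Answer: 1325*I*sqrt(10626)/22 ≈ 6208.4*I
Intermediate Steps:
z = 1/22 ≈ 0.045455
sqrt(-22 + z)*1325 = sqrt(-22 + 1/22)*1325 = sqrt(-483/22)*1325 = (I*sqrt(10626)/22)*1325 = 1325*I*sqrt(10626)/22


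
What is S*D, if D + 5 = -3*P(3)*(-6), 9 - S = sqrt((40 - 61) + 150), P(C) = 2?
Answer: 279 - 31*sqrt(129) ≈ -73.092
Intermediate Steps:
S = 9 - sqrt(129) (S = 9 - sqrt((40 - 61) + 150) = 9 - sqrt(-21 + 150) = 9 - sqrt(129) ≈ -2.3578)
D = 31 (D = -5 - 3*2*(-6) = -5 - 6*(-6) = -5 + 36 = 31)
S*D = (9 - sqrt(129))*31 = 279 - 31*sqrt(129)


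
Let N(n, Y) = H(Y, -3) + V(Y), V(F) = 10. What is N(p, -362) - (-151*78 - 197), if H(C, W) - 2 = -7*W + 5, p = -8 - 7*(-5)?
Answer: 12013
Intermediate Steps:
p = 27 (p = -8 + 35 = 27)
H(C, W) = 7 - 7*W (H(C, W) = 2 + (-7*W + 5) = 2 + (5 - 7*W) = 7 - 7*W)
N(n, Y) = 38 (N(n, Y) = (7 - 7*(-3)) + 10 = (7 + 21) + 10 = 28 + 10 = 38)
N(p, -362) - (-151*78 - 197) = 38 - (-151*78 - 197) = 38 - (-11778 - 197) = 38 - 1*(-11975) = 38 + 11975 = 12013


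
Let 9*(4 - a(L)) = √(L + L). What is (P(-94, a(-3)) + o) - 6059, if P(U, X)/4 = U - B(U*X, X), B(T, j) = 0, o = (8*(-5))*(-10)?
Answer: -6035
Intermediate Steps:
o = 400 (o = -40*(-10) = 400)
a(L) = 4 - √2*√L/9 (a(L) = 4 - √(L + L)/9 = 4 - √2*√L/9)
P(U, X) = 4*U (P(U, X) = 4*(U - 1*0) = 4*(U + 0) = 4*U)
(P(-94, a(-3)) + o) - 6059 = (4*(-94) + 400) - 6059 = (-376 + 400) - 6059 = 24 - 6059 = -6035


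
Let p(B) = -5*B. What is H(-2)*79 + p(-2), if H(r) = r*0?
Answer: 10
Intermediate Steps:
H(r) = 0
H(-2)*79 + p(-2) = 0*79 - 5*(-2) = 0 + 10 = 10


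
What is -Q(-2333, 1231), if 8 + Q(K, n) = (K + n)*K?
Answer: -2570958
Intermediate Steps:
Q(K, n) = -8 + K*(K + n) (Q(K, n) = -8 + (K + n)*K = -8 + K*(K + n))
-Q(-2333, 1231) = -(-8 + (-2333)² - 2333*1231) = -(-8 + 5442889 - 2871923) = -1*2570958 = -2570958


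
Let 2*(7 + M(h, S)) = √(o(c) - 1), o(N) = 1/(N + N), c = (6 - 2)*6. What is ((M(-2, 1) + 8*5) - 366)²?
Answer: (7992 - I*√141)²/576 ≈ 1.1089e+5 - 329.51*I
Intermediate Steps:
c = 24 (c = 4*6 = 24)
o(N) = 1/(2*N)
M(h, S) = -7 + I*√141/24 (M(h, S) = -7 + √((½)/24 - 1)/2 = -7 + √((½)*(1/24) - 1)/2 = -7 + √(1/48 - 1)/2 = -7 + √(-47/48)/2 = -7 + (I*√141/12)/2 = -7 + I*√141/24)
((M(-2, 1) + 8*5) - 366)² = (((-7 + I*√141/24) + 8*5) - 366)² = (((-7 + I*√141/24) + 40) - 366)² = ((33 + I*√141/24) - 366)² = (-333 + I*√141/24)²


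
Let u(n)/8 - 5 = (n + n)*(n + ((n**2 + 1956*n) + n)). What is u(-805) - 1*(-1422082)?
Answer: 11956187322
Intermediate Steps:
u(n) = 40 + 16*n*(n**2 + 1958*n) (u(n) = 40 + 8*((n + n)*(n + ((n**2 + 1956*n) + n))) = 40 + 8*((2*n)*(n + (n**2 + 1957*n))) = 40 + 8*((2*n)*(n**2 + 1958*n)) = 40 + 8*(2*n*(n**2 + 1958*n)) = 40 + 16*n*(n**2 + 1958*n))
u(-805) - 1*(-1422082) = (40 + 16*(-805)**3 + 31328*(-805)**2) - 1*(-1422082) = (40 + 16*(-521660125) + 31328*648025) + 1422082 = (40 - 8346562000 + 20301327200) + 1422082 = 11954765240 + 1422082 = 11956187322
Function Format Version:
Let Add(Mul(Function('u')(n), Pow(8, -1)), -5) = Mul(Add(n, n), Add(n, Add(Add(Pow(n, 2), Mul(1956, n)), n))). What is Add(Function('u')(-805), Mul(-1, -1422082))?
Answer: 11956187322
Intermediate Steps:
Function('u')(n) = Add(40, Mul(16, n, Add(Pow(n, 2), Mul(1958, n)))) (Function('u')(n) = Add(40, Mul(8, Mul(Add(n, n), Add(n, Add(Add(Pow(n, 2), Mul(1956, n)), n))))) = Add(40, Mul(8, Mul(Mul(2, n), Add(n, Add(Pow(n, 2), Mul(1957, n)))))) = Add(40, Mul(8, Mul(Mul(2, n), Add(Pow(n, 2), Mul(1958, n))))) = Add(40, Mul(8, Mul(2, n, Add(Pow(n, 2), Mul(1958, n))))) = Add(40, Mul(16, n, Add(Pow(n, 2), Mul(1958, n)))))
Add(Function('u')(-805), Mul(-1, -1422082)) = Add(Add(40, Mul(16, Pow(-805, 3)), Mul(31328, Pow(-805, 2))), Mul(-1, -1422082)) = Add(Add(40, Mul(16, -521660125), Mul(31328, 648025)), 1422082) = Add(Add(40, -8346562000, 20301327200), 1422082) = Add(11954765240, 1422082) = 11956187322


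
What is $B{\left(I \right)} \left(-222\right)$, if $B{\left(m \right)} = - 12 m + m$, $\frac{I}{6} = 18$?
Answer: $263736$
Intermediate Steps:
$I = 108$ ($I = 6 \cdot 18 = 108$)
$B{\left(m \right)} = - 11 m$
$B{\left(I \right)} \left(-222\right) = \left(-11\right) 108 \left(-222\right) = \left(-1188\right) \left(-222\right) = 263736$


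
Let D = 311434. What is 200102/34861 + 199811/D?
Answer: 69284177539/10856900674 ≈ 6.3816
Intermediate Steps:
200102/34861 + 199811/D = 200102/34861 + 199811/311434 = 69284177539/10856900674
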